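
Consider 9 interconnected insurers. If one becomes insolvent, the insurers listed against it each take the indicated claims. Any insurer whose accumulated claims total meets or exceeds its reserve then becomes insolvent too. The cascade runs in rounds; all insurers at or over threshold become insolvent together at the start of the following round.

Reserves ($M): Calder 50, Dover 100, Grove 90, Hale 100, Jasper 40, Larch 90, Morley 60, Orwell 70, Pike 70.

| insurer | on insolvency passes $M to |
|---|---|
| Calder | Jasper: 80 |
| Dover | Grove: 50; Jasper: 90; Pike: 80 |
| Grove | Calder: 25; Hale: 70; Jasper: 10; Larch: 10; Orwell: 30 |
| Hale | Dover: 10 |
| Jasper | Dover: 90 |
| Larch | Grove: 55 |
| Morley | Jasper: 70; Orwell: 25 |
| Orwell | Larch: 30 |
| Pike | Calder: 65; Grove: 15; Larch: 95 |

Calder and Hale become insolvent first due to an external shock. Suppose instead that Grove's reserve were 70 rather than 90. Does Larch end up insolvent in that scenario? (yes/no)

With Grove's reserve at 70:
Round 1 — Calder, Hale become insolvent (initial).
  Dover: +10 → 10 < 100
  Jasper: +80 → 80 ≥ 40
Round 2 — Jasper becomes insolvent.
  Dover: +90 → 100 ≥ 100
Round 3 — Dover becomes insolvent.
  Grove: +50 → 50 < 70
  Pike: +80 → 80 ≥ 70
Round 4 — Pike becomes insolvent.
  Grove: +15 → 65 < 70
  Larch: +95 → 95 ≥ 90
Round 5 — Larch becomes insolvent.
  Grove: +55 → 120 ≥ 70
Round 6 — Grove becomes insolvent.
  Orwell: +30 → 30 < 70
No further insolvencies.

yes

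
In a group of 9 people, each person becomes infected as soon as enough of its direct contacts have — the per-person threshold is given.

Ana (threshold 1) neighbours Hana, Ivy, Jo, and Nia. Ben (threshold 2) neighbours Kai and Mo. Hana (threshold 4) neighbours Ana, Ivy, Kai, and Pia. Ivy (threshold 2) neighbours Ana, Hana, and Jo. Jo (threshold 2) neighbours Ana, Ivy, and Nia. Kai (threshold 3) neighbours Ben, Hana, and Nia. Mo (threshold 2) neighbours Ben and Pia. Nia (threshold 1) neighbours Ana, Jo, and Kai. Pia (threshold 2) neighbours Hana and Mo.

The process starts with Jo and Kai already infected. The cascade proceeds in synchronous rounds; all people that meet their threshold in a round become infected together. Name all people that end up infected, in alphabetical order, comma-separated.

Ana, Ivy, Jo, Kai, Nia

Round 1 — Jo, Kai become infected (initial).
Round 2 — checking thresholds:
  Ana: 1 of 4 neighbours ≥ 1, becomes infected.
  Ben: 1 of 2 neighbours < 2, not yet.
  Hana: 1 of 4 neighbours < 4, not yet.
  Ivy: 1 of 3 neighbours < 2, not yet.
  Nia: 2 of 3 neighbours ≥ 1, becomes infected.
Round 3 — checking thresholds:
  Ben: 1 of 2 neighbours < 2, not yet.
  Hana: 2 of 4 neighbours < 4, not yet.
  Ivy: 2 of 3 neighbours ≥ 2, becomes infected.
Round 4 — no new infections; cascade stops.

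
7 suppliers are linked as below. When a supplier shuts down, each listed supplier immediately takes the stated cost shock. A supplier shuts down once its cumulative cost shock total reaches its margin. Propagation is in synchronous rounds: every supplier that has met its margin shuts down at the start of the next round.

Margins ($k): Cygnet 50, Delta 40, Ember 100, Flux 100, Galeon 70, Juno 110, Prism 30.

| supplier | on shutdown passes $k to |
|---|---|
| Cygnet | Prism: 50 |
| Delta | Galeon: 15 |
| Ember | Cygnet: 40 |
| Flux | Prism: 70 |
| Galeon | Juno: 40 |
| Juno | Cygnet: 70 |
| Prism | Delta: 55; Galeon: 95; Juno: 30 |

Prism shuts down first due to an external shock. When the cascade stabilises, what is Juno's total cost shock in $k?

70

Round 1 — Prism shuts down (initial).
  Delta: +55 → 55 ≥ 40
  Galeon: +95 → 95 ≥ 70
  Juno: +30 → 30 < 110
Round 2 — Delta, Galeon shut down.
  Juno: +40 → 70 < 110
No further shutdowns.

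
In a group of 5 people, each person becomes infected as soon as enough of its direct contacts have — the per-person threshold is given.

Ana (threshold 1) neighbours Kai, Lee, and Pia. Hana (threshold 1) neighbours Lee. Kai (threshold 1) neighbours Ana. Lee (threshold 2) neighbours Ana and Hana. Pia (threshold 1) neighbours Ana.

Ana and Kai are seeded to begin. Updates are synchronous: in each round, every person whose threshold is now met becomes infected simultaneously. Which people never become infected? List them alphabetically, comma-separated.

Round 1 — Ana, Kai become infected (initial).
Round 2 — checking thresholds:
  Lee: 1 of 2 neighbours < 2, below threshold.
  Pia: 1 of 1 neighbours ≥ 1, becomes infected.
Round 3 — no new infections; cascade stops.

Hana, Lee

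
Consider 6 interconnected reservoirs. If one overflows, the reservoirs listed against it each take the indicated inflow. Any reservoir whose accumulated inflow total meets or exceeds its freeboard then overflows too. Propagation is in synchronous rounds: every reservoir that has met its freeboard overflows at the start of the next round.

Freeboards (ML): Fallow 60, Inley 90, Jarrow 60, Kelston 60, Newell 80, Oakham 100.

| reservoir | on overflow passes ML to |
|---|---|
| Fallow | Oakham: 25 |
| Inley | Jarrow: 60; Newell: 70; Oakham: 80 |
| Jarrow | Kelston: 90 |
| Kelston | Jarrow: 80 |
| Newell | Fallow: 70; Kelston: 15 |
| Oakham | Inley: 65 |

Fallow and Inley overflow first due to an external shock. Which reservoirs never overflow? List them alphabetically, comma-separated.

Round 1 — Fallow, Inley overflow (initial).
  Jarrow: +60 → 60 ≥ 60
  Newell: +70 → 70 < 80
  Oakham: +25+80 → 105 ≥ 100
Round 2 — Jarrow, Oakham overflow.
  Kelston: +90 → 90 ≥ 60
Round 3 — Kelston overflows.
No further overflows.

Newell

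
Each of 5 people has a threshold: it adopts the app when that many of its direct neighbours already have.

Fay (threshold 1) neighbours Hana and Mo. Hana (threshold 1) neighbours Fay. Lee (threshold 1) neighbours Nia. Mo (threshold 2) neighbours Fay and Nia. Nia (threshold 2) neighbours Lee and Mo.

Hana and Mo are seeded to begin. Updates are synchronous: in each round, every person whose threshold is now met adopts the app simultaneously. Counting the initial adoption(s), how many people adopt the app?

Round 1 — Hana, Mo adopt the app (initial).
Round 2 — checking thresholds:
  Fay: 2 of 2 neighbours ≥ 1, adopts the app.
  Nia: 1 of 2 neighbours < 2, below threshold.
Round 3 — no new adoptions; cascade stops.

3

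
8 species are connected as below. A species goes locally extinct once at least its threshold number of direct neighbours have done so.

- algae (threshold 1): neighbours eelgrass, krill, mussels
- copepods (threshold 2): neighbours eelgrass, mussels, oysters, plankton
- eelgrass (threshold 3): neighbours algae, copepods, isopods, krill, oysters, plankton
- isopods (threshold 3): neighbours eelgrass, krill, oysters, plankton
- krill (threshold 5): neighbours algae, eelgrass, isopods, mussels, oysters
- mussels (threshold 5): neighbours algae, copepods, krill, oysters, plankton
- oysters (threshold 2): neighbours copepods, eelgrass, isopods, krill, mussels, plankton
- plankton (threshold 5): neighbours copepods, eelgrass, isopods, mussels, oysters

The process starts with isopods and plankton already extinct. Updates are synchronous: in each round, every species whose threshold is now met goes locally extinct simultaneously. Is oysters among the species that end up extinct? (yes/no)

yes

Round 1 — isopods, plankton go locally extinct (initial).
Round 2 — checking thresholds:
  copepods: 1 of 4 neighbours < 2, below threshold.
  eelgrass: 2 of 6 neighbours < 3, below threshold.
  krill: 1 of 5 neighbours < 5, below threshold.
  mussels: 1 of 5 neighbours < 5, below threshold.
  oysters: 2 of 6 neighbours ≥ 2, goes locally extinct.
Round 3 — checking thresholds:
  copepods: 2 of 4 neighbours ≥ 2, goes locally extinct.
  eelgrass: 3 of 6 neighbours ≥ 3, goes locally extinct.
  krill: 2 of 5 neighbours < 5, below threshold.
  mussels: 2 of 5 neighbours < 5, below threshold.
Round 4 — checking thresholds:
  algae: 1 of 3 neighbours ≥ 1, goes locally extinct.
  krill: 3 of 5 neighbours < 5, below threshold.
  mussels: 3 of 5 neighbours < 5, below threshold.
Round 5 — no new extinctions; cascade stops.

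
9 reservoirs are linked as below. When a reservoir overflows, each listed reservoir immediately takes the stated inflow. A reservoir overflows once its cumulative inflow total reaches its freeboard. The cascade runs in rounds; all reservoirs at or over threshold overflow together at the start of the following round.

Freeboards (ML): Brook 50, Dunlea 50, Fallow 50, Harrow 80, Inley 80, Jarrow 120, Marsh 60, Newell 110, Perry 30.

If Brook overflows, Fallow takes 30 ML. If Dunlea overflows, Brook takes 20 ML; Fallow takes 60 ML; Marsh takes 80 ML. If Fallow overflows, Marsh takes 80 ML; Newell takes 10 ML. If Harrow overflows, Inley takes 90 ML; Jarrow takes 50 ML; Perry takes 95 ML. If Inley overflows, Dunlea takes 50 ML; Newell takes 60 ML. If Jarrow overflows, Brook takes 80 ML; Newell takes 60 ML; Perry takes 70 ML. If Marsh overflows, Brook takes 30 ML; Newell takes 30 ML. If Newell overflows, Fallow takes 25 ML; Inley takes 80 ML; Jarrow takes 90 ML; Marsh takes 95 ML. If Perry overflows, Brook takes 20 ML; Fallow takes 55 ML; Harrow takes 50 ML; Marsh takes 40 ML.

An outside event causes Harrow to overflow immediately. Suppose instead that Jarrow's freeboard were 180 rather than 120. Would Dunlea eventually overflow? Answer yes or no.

With Jarrow's freeboard at 180:
Round 1 — Harrow overflows (initial).
  Inley: +90 → 90 ≥ 80
  Jarrow: +50 → 50 < 180
  Perry: +95 → 95 ≥ 30
Round 2 — Inley, Perry overflow.
  Brook: +20 → 20 < 50
  Dunlea: +50 → 50 ≥ 50
  Fallow: +55 → 55 ≥ 50
  Marsh: +40 → 40 < 60
  Newell: +60 → 60 < 110
Round 3 — Dunlea, Fallow overflow.
  Brook: +20 → 40 < 50
  Marsh: +80+80 → 200 ≥ 60
  Newell: +10 → 70 < 110
Round 4 — Marsh overflows.
  Brook: +30 → 70 ≥ 50
  Newell: +30 → 100 < 110
Round 5 — Brook overflows.
No further overflows.

yes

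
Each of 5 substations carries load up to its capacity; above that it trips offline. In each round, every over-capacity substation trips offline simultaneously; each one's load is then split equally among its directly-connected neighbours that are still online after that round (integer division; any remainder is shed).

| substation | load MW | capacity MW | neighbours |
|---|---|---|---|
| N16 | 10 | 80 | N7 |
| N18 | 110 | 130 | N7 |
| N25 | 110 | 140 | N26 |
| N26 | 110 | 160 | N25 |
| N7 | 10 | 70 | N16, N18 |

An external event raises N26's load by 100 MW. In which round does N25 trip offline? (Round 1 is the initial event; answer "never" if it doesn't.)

Round 1 — N26 at 210 > 160. N26 trips offline.
  N26 sheds 210 MW to N25: 210 each.
    N25: 110+210 = 320 > 140
Round 2 — N25 trips offline.
  N25 sheds 320 MW: no online neighbours, lost.
No further trips.

2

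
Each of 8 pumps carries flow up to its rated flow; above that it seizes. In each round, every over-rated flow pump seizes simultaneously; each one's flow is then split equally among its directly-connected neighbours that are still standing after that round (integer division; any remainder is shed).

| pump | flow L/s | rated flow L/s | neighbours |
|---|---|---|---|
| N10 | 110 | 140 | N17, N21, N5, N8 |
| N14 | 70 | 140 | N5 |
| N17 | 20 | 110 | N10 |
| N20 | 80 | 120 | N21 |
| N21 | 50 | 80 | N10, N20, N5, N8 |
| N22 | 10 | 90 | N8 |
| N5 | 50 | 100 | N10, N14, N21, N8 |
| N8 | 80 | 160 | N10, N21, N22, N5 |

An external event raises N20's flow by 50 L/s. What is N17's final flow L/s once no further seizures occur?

105

Round 1 — N20 at 130 > 120. N20 seizes.
  N20 sheds 130 L/s to N21: 130 each.
    N21: 50+130 = 180 > 80
Round 2 — N21 seizes.
  N21 sheds 180 L/s to N10, N5, N8: 60 each.
    N10: 110+60 = 170 > 140
    N5: 50+60 = 110 > 100
    N8: 80+60 = 140 ≤ 160
Round 3 — N10, N5 seize.
  N10 sheds 170 L/s to N17, N8: 85 each.
    N17: 20+85 = 105 ≤ 110
    N8: 140+85 = 225 > 160
  N5 sheds 110 L/s to N14, N8: 55 each.
    N14: 70+55 = 125 ≤ 140
    N8: 225+55 = 280 > 160
Round 4 — N8 seizes.
  N8 sheds 280 L/s to N22: 280 each.
    N22: 10+280 = 290 > 90
Round 5 — N22 seizes.
  N22 sheds 290 L/s: no online neighbours, lost.
No further seizures.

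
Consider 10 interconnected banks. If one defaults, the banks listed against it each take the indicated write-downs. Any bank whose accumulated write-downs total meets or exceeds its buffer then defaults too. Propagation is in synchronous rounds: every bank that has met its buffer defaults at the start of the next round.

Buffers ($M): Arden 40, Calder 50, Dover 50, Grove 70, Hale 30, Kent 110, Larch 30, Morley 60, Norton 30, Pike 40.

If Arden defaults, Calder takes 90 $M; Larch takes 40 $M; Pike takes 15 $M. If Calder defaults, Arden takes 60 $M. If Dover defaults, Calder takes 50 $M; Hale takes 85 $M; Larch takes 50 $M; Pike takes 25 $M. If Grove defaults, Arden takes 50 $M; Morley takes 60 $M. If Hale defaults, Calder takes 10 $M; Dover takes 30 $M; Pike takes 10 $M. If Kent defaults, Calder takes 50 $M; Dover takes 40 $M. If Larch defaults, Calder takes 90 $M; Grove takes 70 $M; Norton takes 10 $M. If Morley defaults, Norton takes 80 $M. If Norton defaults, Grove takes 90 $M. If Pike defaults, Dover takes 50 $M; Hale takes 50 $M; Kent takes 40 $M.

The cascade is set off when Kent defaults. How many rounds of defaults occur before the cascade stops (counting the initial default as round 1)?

Round 1 — Kent defaults (initial).
  Calder: +50 → 50 ≥ 50
  Dover: +40 → 40 < 50
Round 2 — Calder defaults.
  Arden: +60 → 60 ≥ 40
Round 3 — Arden defaults.
  Larch: +40 → 40 ≥ 30
  Pike: +15 → 15 < 40
Round 4 — Larch defaults.
  Grove: +70 → 70 ≥ 70
  Norton: +10 → 10 < 30
Round 5 — Grove defaults.
  Morley: +60 → 60 ≥ 60
Round 6 — Morley defaults.
  Norton: +80 → 90 ≥ 30
Round 7 — Norton defaults.
No further defaults.

7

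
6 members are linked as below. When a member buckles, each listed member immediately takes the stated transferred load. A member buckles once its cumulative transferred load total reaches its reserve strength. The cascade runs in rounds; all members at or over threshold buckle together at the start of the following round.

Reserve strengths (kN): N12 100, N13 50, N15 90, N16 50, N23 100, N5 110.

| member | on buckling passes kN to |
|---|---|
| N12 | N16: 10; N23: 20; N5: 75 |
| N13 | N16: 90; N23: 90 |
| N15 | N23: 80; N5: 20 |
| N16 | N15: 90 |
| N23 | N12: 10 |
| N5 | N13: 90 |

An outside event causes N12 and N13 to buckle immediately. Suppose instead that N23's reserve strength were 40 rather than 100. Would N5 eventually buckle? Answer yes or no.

With N23's reserve strength at 40:
Round 1 — N12, N13 buckle (initial).
  N16: +10+90 → 100 ≥ 50
  N23: +20+90 → 110 ≥ 40
  N5: +75 → 75 < 110
Round 2 — N16, N23 buckle.
  N15: +90 → 90 ≥ 90
Round 3 — N15 buckles.
  N5: +20 → 95 < 110
No further bucklings.

no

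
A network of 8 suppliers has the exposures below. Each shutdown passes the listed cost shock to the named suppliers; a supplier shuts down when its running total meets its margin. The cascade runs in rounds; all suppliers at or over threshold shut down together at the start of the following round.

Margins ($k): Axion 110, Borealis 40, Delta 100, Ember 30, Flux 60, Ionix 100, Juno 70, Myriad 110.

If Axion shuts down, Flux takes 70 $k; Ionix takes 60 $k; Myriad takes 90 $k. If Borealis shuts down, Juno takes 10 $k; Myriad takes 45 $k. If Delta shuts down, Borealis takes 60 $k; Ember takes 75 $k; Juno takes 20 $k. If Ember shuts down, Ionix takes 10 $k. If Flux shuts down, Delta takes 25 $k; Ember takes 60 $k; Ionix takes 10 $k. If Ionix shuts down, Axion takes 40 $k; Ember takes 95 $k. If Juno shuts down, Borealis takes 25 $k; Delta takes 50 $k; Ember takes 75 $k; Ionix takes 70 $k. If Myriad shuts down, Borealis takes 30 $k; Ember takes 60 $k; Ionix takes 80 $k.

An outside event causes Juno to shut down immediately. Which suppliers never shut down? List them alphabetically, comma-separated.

Round 1 — Juno shuts down (initial).
  Borealis: +25 → 25 < 40
  Delta: +50 → 50 < 100
  Ember: +75 → 75 ≥ 30
  Ionix: +70 → 70 < 100
Round 2 — Ember shuts down.
  Ionix: +10 → 80 < 100
No further shutdowns.

Axion, Borealis, Delta, Flux, Ionix, Myriad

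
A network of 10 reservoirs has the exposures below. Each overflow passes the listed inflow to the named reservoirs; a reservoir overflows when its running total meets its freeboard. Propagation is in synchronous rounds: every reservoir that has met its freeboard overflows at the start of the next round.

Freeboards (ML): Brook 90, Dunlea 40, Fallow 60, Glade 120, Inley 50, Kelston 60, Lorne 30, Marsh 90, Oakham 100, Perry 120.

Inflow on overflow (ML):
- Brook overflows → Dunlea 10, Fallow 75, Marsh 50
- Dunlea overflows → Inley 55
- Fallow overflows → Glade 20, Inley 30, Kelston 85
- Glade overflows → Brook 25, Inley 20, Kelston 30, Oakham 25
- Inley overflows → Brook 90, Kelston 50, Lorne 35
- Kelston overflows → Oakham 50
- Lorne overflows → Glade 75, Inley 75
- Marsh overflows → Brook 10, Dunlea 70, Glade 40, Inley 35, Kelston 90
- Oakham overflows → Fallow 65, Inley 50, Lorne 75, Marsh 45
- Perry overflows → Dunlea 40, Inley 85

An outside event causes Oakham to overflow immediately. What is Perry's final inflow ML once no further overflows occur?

Round 1 — Oakham overflows (initial).
  Fallow: +65 → 65 ≥ 60
  Inley: +50 → 50 ≥ 50
  Lorne: +75 → 75 ≥ 30
  Marsh: +45 → 45 < 90
Round 2 — Fallow, Inley, Lorne overflow.
  Brook: +90 → 90 ≥ 90
  Glade: +20+75 → 95 < 120
  Kelston: +85+50 → 135 ≥ 60
Round 3 — Brook, Kelston overflow.
  Dunlea: +10 → 10 < 40
  Marsh: +50 → 95 ≥ 90
Round 4 — Marsh overflows.
  Dunlea: +70 → 80 ≥ 40
  Glade: +40 → 135 ≥ 120
Round 5 — Dunlea, Glade overflow.
No further overflows.

0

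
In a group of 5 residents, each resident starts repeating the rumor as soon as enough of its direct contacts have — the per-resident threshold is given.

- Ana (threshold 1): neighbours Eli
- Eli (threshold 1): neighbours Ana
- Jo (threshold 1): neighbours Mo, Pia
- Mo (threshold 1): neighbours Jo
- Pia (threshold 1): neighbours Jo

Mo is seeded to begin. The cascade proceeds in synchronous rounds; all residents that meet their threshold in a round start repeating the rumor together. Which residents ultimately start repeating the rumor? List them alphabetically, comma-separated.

Jo, Mo, Pia

Round 1 — Mo starts repeating the rumor (initial).
Round 2 — checking thresholds:
  Jo: 1 of 2 neighbours ≥ 1, starts repeating the rumor.
Round 3 — checking thresholds:
  Pia: 1 of 1 neighbours ≥ 1, starts repeating the rumor.
Round 4 — no new spreads; cascade stops.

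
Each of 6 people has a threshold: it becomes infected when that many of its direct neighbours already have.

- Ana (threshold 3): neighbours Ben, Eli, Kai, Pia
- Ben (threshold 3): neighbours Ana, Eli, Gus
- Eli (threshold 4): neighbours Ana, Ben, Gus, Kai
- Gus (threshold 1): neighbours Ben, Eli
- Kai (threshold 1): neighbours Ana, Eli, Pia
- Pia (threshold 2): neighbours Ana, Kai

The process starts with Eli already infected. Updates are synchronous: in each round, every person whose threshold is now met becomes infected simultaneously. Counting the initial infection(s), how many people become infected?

Round 1 — Eli becomes infected (initial).
Round 2 — checking thresholds:
  Ana: 1 of 4 neighbours < 3, below threshold.
  Ben: 1 of 3 neighbours < 3, below threshold.
  Gus: 1 of 2 neighbours ≥ 1, becomes infected.
  Kai: 1 of 3 neighbours ≥ 1, becomes infected.
Round 3 — no new infections; cascade stops.

3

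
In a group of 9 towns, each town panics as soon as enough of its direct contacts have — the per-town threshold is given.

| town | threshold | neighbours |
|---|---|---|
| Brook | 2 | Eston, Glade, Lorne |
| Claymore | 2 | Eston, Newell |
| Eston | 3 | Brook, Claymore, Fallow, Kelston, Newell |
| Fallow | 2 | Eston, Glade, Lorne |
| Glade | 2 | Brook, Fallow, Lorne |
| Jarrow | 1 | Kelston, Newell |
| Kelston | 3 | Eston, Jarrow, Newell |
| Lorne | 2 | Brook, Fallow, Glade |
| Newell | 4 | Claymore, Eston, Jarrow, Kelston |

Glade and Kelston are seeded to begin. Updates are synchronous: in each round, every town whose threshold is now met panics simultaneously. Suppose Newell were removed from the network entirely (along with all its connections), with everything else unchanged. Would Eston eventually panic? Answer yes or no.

no

With Newell removed:
Round 1 — Glade, Kelston panic (initial).
Round 2 — checking thresholds:
  Brook: 1 of 3 neighbours < 2, below threshold.
  Eston: 1 of 4 neighbours < 3, below threshold.
  Fallow: 1 of 3 neighbours < 2, below threshold.
  Jarrow: 1 of 1 neighbours ≥ 1, panics.
  Lorne: 1 of 3 neighbours < 2, below threshold.
Round 3 — no new panics; cascade stops.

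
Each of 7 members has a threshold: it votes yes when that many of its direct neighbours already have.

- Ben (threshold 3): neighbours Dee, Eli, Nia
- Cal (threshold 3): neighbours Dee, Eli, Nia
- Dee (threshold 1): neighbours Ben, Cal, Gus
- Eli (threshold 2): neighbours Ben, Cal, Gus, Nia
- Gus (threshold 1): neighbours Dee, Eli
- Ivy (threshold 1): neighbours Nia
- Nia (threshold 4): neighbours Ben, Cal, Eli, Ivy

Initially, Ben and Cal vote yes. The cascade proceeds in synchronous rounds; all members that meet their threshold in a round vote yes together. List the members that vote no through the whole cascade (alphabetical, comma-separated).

Ivy, Nia

Round 1 — Ben, Cal vote yes (initial).
Round 2 — checking thresholds:
  Dee: 2 of 3 neighbours ≥ 1, votes yes.
  Eli: 2 of 4 neighbours ≥ 2, votes yes.
  Nia: 2 of 4 neighbours < 4, holds.
Round 3 — checking thresholds:
  Gus: 2 of 2 neighbours ≥ 1, votes yes.
  Nia: 3 of 4 neighbours < 4, holds.
Round 4 — no new yes votes; cascade stops.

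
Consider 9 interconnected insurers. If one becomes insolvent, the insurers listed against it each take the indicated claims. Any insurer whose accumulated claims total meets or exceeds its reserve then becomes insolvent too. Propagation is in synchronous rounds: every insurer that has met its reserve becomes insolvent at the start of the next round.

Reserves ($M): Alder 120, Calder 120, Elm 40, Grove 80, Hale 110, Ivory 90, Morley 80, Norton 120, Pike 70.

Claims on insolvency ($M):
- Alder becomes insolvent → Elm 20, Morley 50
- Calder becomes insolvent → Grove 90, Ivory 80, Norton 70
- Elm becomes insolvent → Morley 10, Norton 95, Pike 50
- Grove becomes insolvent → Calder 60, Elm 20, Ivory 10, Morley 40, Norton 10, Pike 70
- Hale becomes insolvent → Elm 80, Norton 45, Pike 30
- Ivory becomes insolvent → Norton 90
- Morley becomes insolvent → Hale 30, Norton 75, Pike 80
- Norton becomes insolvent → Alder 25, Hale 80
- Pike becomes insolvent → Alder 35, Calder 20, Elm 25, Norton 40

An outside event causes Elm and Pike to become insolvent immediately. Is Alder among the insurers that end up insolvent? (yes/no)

Round 1 — Elm, Pike become insolvent (initial).
  Alder: +35 → 35 < 120
  Calder: +20 → 20 < 120
  Morley: +10 → 10 < 80
  Norton: +95+40 → 135 ≥ 120
Round 2 — Norton becomes insolvent.
  Alder: +25 → 60 < 120
  Hale: +80 → 80 < 110
No further insolvencies.

no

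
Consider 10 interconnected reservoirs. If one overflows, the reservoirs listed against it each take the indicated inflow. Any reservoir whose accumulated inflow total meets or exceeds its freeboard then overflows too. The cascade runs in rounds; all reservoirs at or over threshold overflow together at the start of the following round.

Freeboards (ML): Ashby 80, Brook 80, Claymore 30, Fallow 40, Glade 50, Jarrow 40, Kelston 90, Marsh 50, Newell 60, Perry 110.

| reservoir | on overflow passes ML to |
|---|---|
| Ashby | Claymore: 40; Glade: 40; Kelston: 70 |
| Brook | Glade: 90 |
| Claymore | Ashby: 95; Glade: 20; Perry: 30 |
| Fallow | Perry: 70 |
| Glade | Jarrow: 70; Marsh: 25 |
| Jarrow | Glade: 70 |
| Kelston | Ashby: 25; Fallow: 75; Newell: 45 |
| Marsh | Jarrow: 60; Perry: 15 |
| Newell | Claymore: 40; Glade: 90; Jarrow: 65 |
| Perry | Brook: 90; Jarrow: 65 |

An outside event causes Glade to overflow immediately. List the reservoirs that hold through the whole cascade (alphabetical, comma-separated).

Ashby, Brook, Claymore, Fallow, Kelston, Marsh, Newell, Perry

Round 1 — Glade overflows (initial).
  Jarrow: +70 → 70 ≥ 40
  Marsh: +25 → 25 < 50
Round 2 — Jarrow overflows.
No further overflows.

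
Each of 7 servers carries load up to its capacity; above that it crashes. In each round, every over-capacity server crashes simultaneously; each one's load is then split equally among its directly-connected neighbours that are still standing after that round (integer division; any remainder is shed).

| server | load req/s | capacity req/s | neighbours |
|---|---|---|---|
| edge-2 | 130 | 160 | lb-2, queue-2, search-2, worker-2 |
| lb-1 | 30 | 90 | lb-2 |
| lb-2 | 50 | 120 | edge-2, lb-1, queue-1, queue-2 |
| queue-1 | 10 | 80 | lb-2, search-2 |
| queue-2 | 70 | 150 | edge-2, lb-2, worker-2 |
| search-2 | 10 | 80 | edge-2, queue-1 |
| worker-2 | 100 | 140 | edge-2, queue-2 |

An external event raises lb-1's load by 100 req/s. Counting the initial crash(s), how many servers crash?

Round 1 — lb-1 at 130 > 90. lb-1 crashes.
  lb-1 sheds 130 req/s to lb-2: 130 each.
    lb-2: 50+130 = 180 > 120
Round 2 — lb-2 crashes.
  lb-2 sheds 180 req/s to edge-2, queue-1, queue-2: 60 each.
    edge-2: 130+60 = 190 > 160
    queue-1: 10+60 = 70 ≤ 80
    queue-2: 70+60 = 130 ≤ 150
Round 3 — edge-2 crashes.
  edge-2 sheds 190 req/s to queue-2, search-2, worker-2: 63 each (1 lost).
    queue-2: 130+63 = 193 > 150
    search-2: 10+63 = 73 ≤ 80
    worker-2: 100+63 = 163 > 140
Round 4 — queue-2, worker-2 crash.
  queue-2 sheds 193 req/s: no online neighbours, lost.
  worker-2 sheds 163 req/s: no online neighbours, lost.
No further crashes.

5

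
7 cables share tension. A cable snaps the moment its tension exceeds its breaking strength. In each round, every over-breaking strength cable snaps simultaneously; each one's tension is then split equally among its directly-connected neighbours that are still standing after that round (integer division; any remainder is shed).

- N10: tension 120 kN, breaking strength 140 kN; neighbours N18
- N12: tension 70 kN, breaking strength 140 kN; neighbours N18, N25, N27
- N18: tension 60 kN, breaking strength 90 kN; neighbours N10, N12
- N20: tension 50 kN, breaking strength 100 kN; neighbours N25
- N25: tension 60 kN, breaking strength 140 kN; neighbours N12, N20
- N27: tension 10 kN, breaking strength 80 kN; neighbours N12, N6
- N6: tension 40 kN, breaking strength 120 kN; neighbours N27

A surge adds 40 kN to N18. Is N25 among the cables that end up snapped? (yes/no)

no

Round 1 — N18 at 100 > 90. N18 snaps.
  N18 sheds 100 kN to N10, N12: 50 each.
    N10: 120+50 = 170 > 140
    N12: 70+50 = 120 ≤ 140
Round 2 — N10 snaps.
  N10 sheds 170 kN: no online neighbours, lost.
No further breaks.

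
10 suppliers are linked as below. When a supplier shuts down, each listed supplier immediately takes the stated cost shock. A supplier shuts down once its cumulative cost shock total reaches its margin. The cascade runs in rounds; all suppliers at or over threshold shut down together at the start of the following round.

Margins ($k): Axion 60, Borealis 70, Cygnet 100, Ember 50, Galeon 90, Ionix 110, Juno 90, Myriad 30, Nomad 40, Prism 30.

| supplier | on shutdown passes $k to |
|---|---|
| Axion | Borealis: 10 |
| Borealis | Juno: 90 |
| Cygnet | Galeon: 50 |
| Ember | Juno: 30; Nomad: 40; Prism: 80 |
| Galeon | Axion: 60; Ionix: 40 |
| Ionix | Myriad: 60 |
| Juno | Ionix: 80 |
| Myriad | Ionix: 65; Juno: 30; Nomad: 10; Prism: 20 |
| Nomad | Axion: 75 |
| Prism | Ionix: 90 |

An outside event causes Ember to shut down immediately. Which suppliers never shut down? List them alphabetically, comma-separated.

Round 1 — Ember shuts down (initial).
  Juno: +30 → 30 < 90
  Nomad: +40 → 40 ≥ 40
  Prism: +80 → 80 ≥ 30
Round 2 — Nomad, Prism shut down.
  Axion: +75 → 75 ≥ 60
  Ionix: +90 → 90 < 110
Round 3 — Axion shuts down.
  Borealis: +10 → 10 < 70
No further shutdowns.

Borealis, Cygnet, Galeon, Ionix, Juno, Myriad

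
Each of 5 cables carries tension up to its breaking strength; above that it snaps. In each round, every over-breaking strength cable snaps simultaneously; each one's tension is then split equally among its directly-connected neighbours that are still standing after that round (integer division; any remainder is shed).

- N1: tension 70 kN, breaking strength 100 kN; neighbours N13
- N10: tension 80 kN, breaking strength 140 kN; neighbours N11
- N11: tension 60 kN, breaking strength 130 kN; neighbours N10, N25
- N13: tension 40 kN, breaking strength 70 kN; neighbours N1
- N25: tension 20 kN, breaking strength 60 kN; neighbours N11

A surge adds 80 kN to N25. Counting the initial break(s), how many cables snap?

Round 1 — N25 at 100 > 60. N25 snaps.
  N25 sheds 100 kN to N11: 100 each.
    N11: 60+100 = 160 > 130
Round 2 — N11 snaps.
  N11 sheds 160 kN to N10: 160 each.
    N10: 80+160 = 240 > 140
Round 3 — N10 snaps.
  N10 sheds 240 kN: no online neighbours, lost.
No further breaks.

3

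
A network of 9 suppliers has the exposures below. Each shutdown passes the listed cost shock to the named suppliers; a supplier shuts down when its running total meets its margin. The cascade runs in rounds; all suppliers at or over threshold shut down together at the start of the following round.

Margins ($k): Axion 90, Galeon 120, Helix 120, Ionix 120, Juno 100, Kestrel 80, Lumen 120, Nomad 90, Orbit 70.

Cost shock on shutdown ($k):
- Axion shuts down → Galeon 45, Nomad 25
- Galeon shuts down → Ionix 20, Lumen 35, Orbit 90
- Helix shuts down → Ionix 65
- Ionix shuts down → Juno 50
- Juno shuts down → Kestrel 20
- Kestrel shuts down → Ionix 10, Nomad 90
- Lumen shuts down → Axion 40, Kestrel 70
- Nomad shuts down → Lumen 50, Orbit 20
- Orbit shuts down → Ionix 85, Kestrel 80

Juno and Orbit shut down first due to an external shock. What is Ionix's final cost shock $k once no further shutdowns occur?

95

Round 1 — Juno, Orbit shut down (initial).
  Ionix: +85 → 85 < 120
  Kestrel: +20+80 → 100 ≥ 80
Round 2 — Kestrel shuts down.
  Ionix: +10 → 95 < 120
  Nomad: +90 → 90 ≥ 90
Round 3 — Nomad shuts down.
  Lumen: +50 → 50 < 120
No further shutdowns.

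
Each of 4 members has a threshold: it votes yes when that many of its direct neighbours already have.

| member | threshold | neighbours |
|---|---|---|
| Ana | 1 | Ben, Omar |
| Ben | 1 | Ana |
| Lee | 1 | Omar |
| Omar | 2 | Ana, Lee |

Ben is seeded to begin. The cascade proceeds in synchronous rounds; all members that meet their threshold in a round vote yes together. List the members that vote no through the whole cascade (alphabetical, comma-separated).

Round 1 — Ben votes yes (initial).
Round 2 — checking thresholds:
  Ana: 1 of 2 neighbours ≥ 1, votes yes.
Round 3 — no new yes votes; cascade stops.

Lee, Omar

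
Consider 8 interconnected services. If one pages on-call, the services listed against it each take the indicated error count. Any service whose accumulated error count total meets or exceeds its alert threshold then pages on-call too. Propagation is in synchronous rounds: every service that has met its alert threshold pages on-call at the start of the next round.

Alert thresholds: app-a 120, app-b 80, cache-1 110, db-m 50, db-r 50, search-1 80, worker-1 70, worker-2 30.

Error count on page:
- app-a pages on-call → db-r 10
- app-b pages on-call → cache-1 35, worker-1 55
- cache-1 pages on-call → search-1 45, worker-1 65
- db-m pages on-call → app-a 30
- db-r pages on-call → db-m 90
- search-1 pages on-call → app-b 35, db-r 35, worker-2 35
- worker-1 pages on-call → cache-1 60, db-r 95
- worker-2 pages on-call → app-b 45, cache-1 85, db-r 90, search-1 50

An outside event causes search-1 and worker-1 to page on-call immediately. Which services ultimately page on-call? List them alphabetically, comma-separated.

Round 1 — search-1, worker-1 page on-call (initial).
  app-b: +35 → 35 < 80
  cache-1: +60 → 60 < 110
  db-r: +35+95 → 130 ≥ 50
  worker-2: +35 → 35 ≥ 30
Round 2 — db-r, worker-2 page on-call.
  app-b: +45 → 80 ≥ 80
  cache-1: +85 → 145 ≥ 110
  db-m: +90 → 90 ≥ 50
Round 3 — app-b, cache-1, db-m page on-call.
  app-a: +30 → 30 < 120
No further pages.

app-b, cache-1, db-m, db-r, search-1, worker-1, worker-2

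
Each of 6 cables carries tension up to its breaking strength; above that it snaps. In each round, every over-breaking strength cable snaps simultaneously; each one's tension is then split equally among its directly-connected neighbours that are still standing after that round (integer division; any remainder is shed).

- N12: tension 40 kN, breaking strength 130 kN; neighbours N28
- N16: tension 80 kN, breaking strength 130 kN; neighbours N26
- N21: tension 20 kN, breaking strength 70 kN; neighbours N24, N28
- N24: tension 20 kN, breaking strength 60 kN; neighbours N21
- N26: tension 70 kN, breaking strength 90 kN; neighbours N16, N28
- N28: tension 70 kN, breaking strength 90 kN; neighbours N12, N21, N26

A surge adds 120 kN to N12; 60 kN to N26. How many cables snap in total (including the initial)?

Round 1 — N12 at 160 > 130; N26 at 130 > 90. N12, N26 snap.
  N12 sheds 160 kN to N28: 160 each.
    N28: 70+160 = 230 > 90
  N26 sheds 130 kN to N16, N28: 65 each.
    N16: 80+65 = 145 > 130
    N28: 230+65 = 295 > 90
Round 2 — N16, N28 snap.
  N16 sheds 145 kN: no online neighbours, lost.
  N28 sheds 295 kN to N21: 295 each.
    N21: 20+295 = 315 > 70
Round 3 — N21 snaps.
  N21 sheds 315 kN to N24: 315 each.
    N24: 20+315 = 335 > 60
Round 4 — N24 snaps.
  N24 sheds 335 kN: no online neighbours, lost.
No further breaks.

6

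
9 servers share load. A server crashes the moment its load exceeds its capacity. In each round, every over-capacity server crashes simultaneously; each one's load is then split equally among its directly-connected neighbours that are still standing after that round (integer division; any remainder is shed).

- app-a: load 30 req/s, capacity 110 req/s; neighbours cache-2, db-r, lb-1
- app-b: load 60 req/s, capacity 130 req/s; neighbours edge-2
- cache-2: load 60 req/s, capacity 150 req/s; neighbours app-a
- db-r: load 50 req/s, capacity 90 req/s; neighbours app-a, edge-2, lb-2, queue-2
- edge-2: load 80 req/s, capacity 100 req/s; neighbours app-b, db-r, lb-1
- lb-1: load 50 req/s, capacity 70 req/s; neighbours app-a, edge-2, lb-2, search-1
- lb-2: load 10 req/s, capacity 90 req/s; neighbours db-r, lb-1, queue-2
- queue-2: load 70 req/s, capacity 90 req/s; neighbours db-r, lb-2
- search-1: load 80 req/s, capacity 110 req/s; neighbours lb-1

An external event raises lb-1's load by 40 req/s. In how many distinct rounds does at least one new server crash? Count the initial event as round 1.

5

Round 1 — lb-1 at 90 > 70. lb-1 crashes.
  lb-1 sheds 90 req/s to app-a, edge-2, lb-2, search-1: 22 each (2 lost).
    app-a: 30+22 = 52 ≤ 110
    edge-2: 80+22 = 102 > 100
    lb-2: 10+22 = 32 ≤ 90
    search-1: 80+22 = 102 ≤ 110
Round 2 — edge-2 crashes.
  edge-2 sheds 102 req/s to app-b, db-r: 51 each.
    app-b: 60+51 = 111 ≤ 130
    db-r: 50+51 = 101 > 90
Round 3 — db-r crashes.
  db-r sheds 101 req/s to app-a, lb-2, queue-2: 33 each (2 lost).
    app-a: 52+33 = 85 ≤ 110
    lb-2: 32+33 = 65 ≤ 90
    queue-2: 70+33 = 103 > 90
Round 4 — queue-2 crashes.
  queue-2 sheds 103 req/s to lb-2: 103 each.
    lb-2: 65+103 = 168 > 90
Round 5 — lb-2 crashes.
  lb-2 sheds 168 req/s: no online neighbours, lost.
No further crashes.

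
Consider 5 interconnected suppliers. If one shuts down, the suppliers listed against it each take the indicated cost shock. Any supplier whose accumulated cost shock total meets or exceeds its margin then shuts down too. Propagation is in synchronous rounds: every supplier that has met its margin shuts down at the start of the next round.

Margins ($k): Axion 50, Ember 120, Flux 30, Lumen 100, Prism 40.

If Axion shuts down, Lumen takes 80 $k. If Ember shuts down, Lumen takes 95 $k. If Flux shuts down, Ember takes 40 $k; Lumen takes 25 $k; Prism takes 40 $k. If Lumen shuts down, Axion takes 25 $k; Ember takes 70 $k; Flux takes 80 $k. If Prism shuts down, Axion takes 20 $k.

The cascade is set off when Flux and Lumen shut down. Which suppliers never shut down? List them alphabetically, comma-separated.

Axion, Ember

Round 1 — Flux, Lumen shut down (initial).
  Axion: +25 → 25 < 50
  Ember: +40+70 → 110 < 120
  Prism: +40 → 40 ≥ 40
Round 2 — Prism shuts down.
  Axion: +20 → 45 < 50
No further shutdowns.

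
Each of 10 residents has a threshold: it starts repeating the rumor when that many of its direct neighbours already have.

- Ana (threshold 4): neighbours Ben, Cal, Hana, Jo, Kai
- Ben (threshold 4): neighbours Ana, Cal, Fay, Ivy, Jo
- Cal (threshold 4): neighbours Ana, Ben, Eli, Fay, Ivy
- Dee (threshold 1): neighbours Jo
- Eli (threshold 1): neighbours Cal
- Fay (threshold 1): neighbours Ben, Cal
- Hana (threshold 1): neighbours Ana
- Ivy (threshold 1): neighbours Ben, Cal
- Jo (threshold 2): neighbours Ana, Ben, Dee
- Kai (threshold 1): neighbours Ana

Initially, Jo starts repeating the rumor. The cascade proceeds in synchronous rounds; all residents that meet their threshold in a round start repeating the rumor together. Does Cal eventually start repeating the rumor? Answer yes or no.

no

Round 1 — Jo starts repeating the rumor (initial).
Round 2 — checking thresholds:
  Ana: 1 of 5 neighbours < 4, below threshold.
  Ben: 1 of 5 neighbours < 4, below threshold.
  Dee: 1 of 1 neighbours ≥ 1, starts repeating the rumor.
Round 3 — no new spreads; cascade stops.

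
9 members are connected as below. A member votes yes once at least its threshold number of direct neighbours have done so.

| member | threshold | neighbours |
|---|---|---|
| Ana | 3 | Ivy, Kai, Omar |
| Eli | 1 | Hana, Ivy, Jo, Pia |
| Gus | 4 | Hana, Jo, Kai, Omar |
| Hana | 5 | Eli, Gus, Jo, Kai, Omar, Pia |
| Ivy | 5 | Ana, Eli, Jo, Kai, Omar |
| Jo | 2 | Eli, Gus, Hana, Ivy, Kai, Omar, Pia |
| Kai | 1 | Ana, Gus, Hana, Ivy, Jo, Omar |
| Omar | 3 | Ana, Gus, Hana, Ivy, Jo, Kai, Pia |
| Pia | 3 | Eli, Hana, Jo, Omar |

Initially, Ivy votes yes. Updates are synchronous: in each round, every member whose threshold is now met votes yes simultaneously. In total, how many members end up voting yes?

9

Round 1 — Ivy votes yes (initial).
Round 2 — checking thresholds:
  Ana: 1 of 3 neighbours < 3, not yet.
  Eli: 1 of 4 neighbours ≥ 1, votes yes.
  Jo: 1 of 7 neighbours < 2, not yet.
  Kai: 1 of 6 neighbours ≥ 1, votes yes.
  Omar: 1 of 7 neighbours < 3, not yet.
Round 3 — checking thresholds:
  Ana: 2 of 3 neighbours < 3, not yet.
  Gus: 1 of 4 neighbours < 4, not yet.
  Hana: 2 of 6 neighbours < 5, not yet.
  Jo: 3 of 7 neighbours ≥ 2, votes yes.
  Omar: 2 of 7 neighbours < 3, not yet.
  Pia: 1 of 4 neighbours < 3, not yet.
Round 4 — checking thresholds:
  Ana: 2 of 3 neighbours < 3, not yet.
  Gus: 2 of 4 neighbours < 4, not yet.
  Hana: 3 of 6 neighbours < 5, not yet.
  Omar: 3 of 7 neighbours ≥ 3, votes yes.
  Pia: 2 of 4 neighbours < 3, not yet.
Round 5 — checking thresholds:
  Ana: 3 of 3 neighbours ≥ 3, votes yes.
  Gus: 3 of 4 neighbours < 4, not yet.
  Hana: 4 of 6 neighbours < 5, not yet.
  Pia: 3 of 4 neighbours ≥ 3, votes yes.
Round 6 — checking thresholds:
  Gus: 3 of 4 neighbours < 4, not yet.
  Hana: 5 of 6 neighbours ≥ 5, votes yes.
Round 7 — checking thresholds:
  Gus: 4 of 4 neighbours ≥ 4, votes yes.
Round 8 — no new yes votes; cascade stops.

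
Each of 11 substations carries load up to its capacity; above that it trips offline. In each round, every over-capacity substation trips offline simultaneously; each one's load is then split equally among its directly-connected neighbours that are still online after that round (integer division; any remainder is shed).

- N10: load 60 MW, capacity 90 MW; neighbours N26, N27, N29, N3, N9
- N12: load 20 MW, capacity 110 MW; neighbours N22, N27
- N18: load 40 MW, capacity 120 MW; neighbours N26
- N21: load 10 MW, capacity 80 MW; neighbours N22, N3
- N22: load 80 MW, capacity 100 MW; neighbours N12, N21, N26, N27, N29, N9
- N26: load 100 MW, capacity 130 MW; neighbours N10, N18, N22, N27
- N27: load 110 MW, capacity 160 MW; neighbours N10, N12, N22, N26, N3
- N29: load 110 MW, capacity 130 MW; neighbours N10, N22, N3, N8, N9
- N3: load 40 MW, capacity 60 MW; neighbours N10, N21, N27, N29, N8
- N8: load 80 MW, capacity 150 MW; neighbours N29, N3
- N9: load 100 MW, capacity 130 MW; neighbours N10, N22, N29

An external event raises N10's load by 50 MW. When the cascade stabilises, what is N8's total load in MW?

144

Round 1 — N10 at 110 > 90. N10 trips offline.
  N10 sheds 110 MW to N26, N27, N29, N3, N9: 22 each.
    N26: 100+22 = 122 ≤ 130
    N27: 110+22 = 132 ≤ 160
    N29: 110+22 = 132 > 130
    N3: 40+22 = 62 > 60
    N9: 100+22 = 122 ≤ 130
Round 2 — N29, N3 trip offline.
  N29 sheds 132 MW to N22, N8, N9: 44 each.
    N22: 80+44 = 124 > 100
    N8: 80+44 = 124 ≤ 150
    N9: 122+44 = 166 > 130
  N3 sheds 62 MW to N21, N27, N8: 20 each (2 lost).
    N21: 10+20 = 30 ≤ 80
    N27: 132+20 = 152 ≤ 160
    N8: 124+20 = 144 ≤ 150
Round 3 — N22, N9 trip offline.
  N22 sheds 124 MW to N12, N21, N26, N27: 31 each.
    N12: 20+31 = 51 ≤ 110
    N21: 30+31 = 61 ≤ 80
    N26: 122+31 = 153 > 130
    N27: 152+31 = 183 > 160
  N9 sheds 166 MW: no online neighbours, lost.
Round 4 — N26, N27 trip offline.
  N26 sheds 153 MW to N18: 153 each.
    N18: 40+153 = 193 > 120
  N27 sheds 183 MW to N12: 183 each.
    N12: 51+183 = 234 > 110
Round 5 — N12, N18 trip offline.
  N12 sheds 234 MW: no online neighbours, lost.
  N18 sheds 193 MW: no online neighbours, lost.
No further trips.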